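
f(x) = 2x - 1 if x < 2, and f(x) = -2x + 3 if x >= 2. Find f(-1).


-3


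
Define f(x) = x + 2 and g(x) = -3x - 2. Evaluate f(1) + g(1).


f(1) = 3
g(1) = -5
Sum = -2

-2


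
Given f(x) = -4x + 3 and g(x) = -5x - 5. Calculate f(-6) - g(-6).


f(-6) = 27
g(-6) = 25
Difference = 2

2


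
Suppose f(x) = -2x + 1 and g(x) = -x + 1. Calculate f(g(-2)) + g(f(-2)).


f(g(-2)) = -5
g(f(-2)) = -4
Sum = -9

-9


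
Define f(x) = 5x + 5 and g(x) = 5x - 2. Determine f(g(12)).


g(12) = 58
f(58) = 295

295


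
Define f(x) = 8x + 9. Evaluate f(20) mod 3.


1


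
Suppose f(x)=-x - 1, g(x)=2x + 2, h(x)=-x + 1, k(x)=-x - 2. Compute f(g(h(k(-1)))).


k(-1) = -1
h(-1) = 2
g(2) = 6
f(6) = -7

-7


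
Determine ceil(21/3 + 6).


21/3 = 7
7 + 6 = 13
ceil(13) = 13

13


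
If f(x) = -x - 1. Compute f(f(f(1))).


-2


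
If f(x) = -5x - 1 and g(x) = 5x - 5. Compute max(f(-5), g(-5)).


f(-5) = 24
g(-5) = -30
max = 24

24


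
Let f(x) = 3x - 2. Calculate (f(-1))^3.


f(-1) = -5
(-5)^3 = -125

-125


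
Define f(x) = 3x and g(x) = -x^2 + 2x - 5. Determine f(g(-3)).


g(-3) = -20
f(-20) = -60

-60


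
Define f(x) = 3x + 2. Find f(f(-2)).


-10


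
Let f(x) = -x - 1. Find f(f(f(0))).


f(0) = -1
f(-1) = 0
f(0) = -1

-1


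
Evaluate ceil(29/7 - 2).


29/7 = 4.1429
4.1429 - 2 = 2.1429
ceil(2.1429) = 3

3


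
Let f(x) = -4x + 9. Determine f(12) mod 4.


f(12) = -39
-39 mod 4 = 1

1


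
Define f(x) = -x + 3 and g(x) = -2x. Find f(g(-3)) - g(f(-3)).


f(g(-3)) = -3
g(f(-3)) = -12
Difference = 9

9


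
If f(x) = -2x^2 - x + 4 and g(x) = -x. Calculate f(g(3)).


g(3) = -3
f(-3) = (-2)*(-3)^2 - 1*(-3) + 4 = -11

-11


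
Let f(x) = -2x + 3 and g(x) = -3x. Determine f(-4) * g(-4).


f(-4) = 11
g(-4) = 12
Product = 132

132


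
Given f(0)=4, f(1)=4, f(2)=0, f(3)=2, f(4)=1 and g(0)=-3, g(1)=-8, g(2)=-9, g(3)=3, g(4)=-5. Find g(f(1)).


f(1) = 4
g(4) = -5

-5


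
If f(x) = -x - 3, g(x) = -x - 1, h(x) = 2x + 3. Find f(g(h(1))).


h(1) = 5
g(5) = -6
f(-6) = 3

3


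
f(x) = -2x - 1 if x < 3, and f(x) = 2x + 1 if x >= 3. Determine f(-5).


-5 satisfies x < 3
f(-5) = 9

9


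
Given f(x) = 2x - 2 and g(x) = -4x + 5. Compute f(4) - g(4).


f(4) = 6
g(4) = -11
Difference = 17

17


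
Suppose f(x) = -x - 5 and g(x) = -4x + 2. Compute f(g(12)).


g(12) = -46
f(-46) = 41

41


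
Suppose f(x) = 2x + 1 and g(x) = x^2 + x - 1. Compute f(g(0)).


g(0) = -1
f(-1) = -1

-1


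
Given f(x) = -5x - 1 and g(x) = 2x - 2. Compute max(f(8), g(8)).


f(8) = -41
g(8) = 14
max = 14

14


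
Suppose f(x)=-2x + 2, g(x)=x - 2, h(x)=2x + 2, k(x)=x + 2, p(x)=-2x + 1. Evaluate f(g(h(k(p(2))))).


6


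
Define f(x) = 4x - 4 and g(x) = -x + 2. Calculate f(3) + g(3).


f(3) = 8
g(3) = -1
Sum = 7

7


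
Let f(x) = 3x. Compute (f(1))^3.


f(1) = 3
(3)^3 = 27

27


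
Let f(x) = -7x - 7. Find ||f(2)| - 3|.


f(2) = -21
|-21| = 21
|21 - 3| = 18

18


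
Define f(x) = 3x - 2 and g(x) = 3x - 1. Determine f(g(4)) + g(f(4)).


f(g(4)) = 31
g(f(4)) = 29
Sum = 60

60


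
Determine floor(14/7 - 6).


14/7 = 2
2 - 6 = -4
floor(-4) = -4

-4


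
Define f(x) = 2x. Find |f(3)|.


f(3) = 6
|6| = 6

6


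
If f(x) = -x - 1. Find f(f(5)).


f(5) = -6
f(-6) = 5

5


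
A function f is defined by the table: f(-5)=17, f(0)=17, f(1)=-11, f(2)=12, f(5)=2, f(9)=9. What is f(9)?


9


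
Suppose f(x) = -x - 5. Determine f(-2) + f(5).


f(-2) = -3
f(5) = -10
Sum = -13

-13


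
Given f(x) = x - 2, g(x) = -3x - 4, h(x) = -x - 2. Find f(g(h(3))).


h(3) = -5
g(-5) = 11
f(11) = 9

9


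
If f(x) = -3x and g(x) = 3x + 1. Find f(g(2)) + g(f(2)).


-38


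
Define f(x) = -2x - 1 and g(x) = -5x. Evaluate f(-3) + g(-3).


f(-3) = 5
g(-3) = 15
Sum = 20

20


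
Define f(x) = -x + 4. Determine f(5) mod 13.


f(5) = -1
-1 mod 13 = 12

12


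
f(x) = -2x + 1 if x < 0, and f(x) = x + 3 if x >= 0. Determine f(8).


8 satisfies x >= 0
f(8) = 11

11


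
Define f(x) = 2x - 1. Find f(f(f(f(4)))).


f(4) = 7
f(7) = 13
f(13) = 25
f(25) = 49

49


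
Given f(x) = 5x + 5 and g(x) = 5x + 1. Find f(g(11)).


285


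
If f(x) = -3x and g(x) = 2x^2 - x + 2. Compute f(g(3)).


g(3) = 17
f(17) = -51

-51


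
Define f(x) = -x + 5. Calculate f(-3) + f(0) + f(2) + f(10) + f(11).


f(-3) = 8
f(0) = 5
f(2) = 3
f(10) = -5
f(11) = -6
Sum = 5

5


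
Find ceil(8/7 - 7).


8/7 = 1.1429
1.1429 - 7 = -5.8571
ceil(-5.8571) = -5

-5


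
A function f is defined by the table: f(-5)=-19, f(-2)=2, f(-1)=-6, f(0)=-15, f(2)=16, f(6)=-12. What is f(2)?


Reading from the table at x = 2

16


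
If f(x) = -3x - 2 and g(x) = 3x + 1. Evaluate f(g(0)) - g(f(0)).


f(g(0)) = -5
g(f(0)) = -5
Difference = 0

0


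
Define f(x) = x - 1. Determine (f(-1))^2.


4


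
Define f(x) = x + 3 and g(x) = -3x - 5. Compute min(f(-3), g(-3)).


f(-3) = 0
g(-3) = 4
min = 0

0


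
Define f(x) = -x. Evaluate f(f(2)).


f(2) = -2
f(-2) = 2

2


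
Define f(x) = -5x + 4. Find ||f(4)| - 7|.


f(4) = -16
|-16| = 16
|16 - 7| = 9

9


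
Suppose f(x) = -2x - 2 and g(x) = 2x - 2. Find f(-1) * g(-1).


f(-1) = 0
g(-1) = -4
Product = 0

0


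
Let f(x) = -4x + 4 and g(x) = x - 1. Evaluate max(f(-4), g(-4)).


f(-4) = 20
g(-4) = -5
max = 20

20


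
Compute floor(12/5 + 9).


12/5 = 2.4
2.4 + 9 = 11.4
floor(11.4) = 11

11


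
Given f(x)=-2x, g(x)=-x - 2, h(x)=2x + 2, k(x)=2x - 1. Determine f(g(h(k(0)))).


k(0) = -1
h(-1) = 0
g(0) = -2
f(-2) = 4

4


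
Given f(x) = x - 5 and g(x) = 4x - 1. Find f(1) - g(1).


f(1) = -4
g(1) = 3
Difference = -7

-7


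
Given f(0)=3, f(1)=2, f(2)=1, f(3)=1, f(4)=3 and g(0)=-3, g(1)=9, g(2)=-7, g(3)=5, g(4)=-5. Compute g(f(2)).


9


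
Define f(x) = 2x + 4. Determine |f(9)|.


f(9) = 22
|22| = 22

22


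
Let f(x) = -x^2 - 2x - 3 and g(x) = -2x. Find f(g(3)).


g(3) = -6
f(-6) = (-1)*(-6)^2 - 2*(-6) - 3 = -27

-27


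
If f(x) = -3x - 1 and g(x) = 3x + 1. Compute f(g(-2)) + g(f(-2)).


f(g(-2)) = 14
g(f(-2)) = 16
Sum = 30

30


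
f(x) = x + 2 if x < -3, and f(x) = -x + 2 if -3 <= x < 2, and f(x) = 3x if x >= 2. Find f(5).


5 satisfies x >= 2
f(5) = 15

15


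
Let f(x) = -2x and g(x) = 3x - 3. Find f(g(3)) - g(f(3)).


f(g(3)) = -12
g(f(3)) = -21
Difference = 9

9


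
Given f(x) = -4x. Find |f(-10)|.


40


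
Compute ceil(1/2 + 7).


1/2 = 0.5
0.5 + 7 = 7.5
ceil(7.5) = 8

8


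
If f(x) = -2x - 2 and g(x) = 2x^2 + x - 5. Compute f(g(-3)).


-22


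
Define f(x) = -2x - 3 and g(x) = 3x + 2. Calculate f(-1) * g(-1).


f(-1) = -1
g(-1) = -1
Product = 1

1


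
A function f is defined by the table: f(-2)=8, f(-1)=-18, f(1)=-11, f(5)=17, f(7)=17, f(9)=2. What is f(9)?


Reading from the table at x = 9

2


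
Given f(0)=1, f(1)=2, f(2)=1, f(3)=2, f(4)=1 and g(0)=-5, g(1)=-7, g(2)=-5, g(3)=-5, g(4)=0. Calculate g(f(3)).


f(3) = 2
g(2) = -5

-5


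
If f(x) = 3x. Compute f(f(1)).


f(1) = 3
f(3) = 9

9


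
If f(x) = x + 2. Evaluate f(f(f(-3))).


f(-3) = -1
f(-1) = 1
f(1) = 3

3


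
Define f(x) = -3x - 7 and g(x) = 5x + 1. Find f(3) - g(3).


f(3) = -16
g(3) = 16
Difference = -32

-32


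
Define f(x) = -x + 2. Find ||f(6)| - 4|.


f(6) = -4
|-4| = 4
|4 - 4| = 0

0


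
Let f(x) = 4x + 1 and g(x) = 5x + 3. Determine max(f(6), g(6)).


f(6) = 25
g(6) = 33
max = 33

33


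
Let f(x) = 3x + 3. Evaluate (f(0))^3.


f(0) = 3
(3)^3 = 27

27


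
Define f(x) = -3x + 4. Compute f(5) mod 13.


f(5) = -11
-11 mod 13 = 2

2


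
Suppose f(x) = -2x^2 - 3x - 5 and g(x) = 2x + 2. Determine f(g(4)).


g(4) = 10
f(10) = (-2)*(10)^2 - 3*(10) - 5 = -235

-235


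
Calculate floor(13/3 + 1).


13/3 = 4.3333
4.3333 + 1 = 5.3333
floor(5.3333) = 5

5


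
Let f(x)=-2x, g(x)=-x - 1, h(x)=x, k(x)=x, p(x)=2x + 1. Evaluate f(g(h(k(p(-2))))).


p(-2) = -3
k(-3) = -3
h(-3) = -3
g(-3) = 2
f(2) = -4

-4


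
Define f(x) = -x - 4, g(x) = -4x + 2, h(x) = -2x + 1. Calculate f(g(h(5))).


h(5) = -9
g(-9) = 38
f(38) = -42

-42


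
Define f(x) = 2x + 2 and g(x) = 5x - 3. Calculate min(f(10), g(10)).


f(10) = 22
g(10) = 47
min = 22

22


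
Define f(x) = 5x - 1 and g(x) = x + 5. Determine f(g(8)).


g(8) = 13
f(13) = 64

64


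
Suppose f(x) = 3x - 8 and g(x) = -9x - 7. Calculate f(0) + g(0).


f(0) = -8
g(0) = -7
Sum = -15

-15


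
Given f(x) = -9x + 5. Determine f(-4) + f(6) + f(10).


f(-4) = 41
f(6) = -49
f(10) = -85
Sum = -93

-93


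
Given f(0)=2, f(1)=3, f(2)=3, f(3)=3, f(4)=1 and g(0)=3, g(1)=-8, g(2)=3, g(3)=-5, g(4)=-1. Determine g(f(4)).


f(4) = 1
g(1) = -8

-8


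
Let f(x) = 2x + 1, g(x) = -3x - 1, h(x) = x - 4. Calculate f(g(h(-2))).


h(-2) = -6
g(-6) = 17
f(17) = 35

35


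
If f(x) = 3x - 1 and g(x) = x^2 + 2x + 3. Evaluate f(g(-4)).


32


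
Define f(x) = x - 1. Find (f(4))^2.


f(4) = 3
(3)^2 = 9

9


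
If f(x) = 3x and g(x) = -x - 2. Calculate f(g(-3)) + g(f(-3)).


f(g(-3)) = 3
g(f(-3)) = 7
Sum = 10

10


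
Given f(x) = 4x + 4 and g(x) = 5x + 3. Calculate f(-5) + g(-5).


f(-5) = -16
g(-5) = -22
Sum = -38

-38


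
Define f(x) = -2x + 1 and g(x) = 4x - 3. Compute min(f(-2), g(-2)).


f(-2) = 5
g(-2) = -11
min = -11

-11


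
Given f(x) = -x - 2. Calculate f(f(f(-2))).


0


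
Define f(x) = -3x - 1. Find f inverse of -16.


Solve -3x - 1 = -16
x = (-16 + 1) / (-3) = 5

5


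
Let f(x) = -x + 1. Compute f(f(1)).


f(1) = 0
f(0) = 1

1


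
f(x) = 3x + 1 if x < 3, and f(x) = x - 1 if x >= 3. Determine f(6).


6 satisfies x >= 3
f(6) = 5

5


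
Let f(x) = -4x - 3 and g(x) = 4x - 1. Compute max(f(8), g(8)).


f(8) = -35
g(8) = 31
max = 31

31


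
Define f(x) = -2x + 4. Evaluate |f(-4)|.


12


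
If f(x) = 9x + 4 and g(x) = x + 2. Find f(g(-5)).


g(-5) = -3
f(-3) = -23

-23


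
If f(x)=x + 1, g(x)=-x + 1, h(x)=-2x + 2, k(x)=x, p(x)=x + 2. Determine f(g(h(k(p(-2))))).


0


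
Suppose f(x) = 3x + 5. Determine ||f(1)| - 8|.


f(1) = 8
|8| = 8
|8 - 8| = 0

0


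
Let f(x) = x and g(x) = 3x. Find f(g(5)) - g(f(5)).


f(g(5)) = 15
g(f(5)) = 15
Difference = 0

0


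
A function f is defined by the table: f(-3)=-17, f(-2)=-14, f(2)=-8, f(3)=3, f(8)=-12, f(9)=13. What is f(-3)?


-17


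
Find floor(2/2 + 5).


2/2 = 1
1 + 5 = 6
floor(6) = 6

6


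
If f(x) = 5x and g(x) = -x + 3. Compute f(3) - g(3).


f(3) = 15
g(3) = 0
Difference = 15

15


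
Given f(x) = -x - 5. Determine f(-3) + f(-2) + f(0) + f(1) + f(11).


f(-3) = -2
f(-2) = -3
f(0) = -5
f(1) = -6
f(11) = -16
Sum = -32

-32


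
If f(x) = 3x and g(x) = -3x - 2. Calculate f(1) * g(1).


f(1) = 3
g(1) = -5
Product = -15

-15


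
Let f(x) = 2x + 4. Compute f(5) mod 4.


f(5) = 14
14 mod 4 = 2

2


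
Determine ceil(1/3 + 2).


3


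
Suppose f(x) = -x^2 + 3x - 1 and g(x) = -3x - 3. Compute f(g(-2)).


g(-2) = 3
f(3) = (-1)*(3)^2 + 3*(3) - 1 = -1

-1


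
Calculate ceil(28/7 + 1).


5


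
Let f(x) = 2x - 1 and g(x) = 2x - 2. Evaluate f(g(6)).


g(6) = 10
f(10) = 19

19


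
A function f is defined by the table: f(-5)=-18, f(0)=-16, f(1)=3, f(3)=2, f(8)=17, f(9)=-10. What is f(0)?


Reading from the table at x = 0

-16


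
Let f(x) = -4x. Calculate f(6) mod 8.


f(6) = -24
-24 mod 8 = 0

0


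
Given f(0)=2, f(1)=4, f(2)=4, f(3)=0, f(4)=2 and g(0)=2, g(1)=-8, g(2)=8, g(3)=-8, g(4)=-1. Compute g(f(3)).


2


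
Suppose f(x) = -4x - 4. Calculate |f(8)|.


f(8) = -36
|-36| = 36

36


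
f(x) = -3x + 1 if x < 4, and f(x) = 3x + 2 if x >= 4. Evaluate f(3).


-8


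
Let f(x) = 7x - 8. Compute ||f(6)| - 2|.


32


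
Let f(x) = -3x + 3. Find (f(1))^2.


f(1) = 0
(0)^2 = 0

0


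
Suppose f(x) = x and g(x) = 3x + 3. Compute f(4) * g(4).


f(4) = 4
g(4) = 15
Product = 60

60


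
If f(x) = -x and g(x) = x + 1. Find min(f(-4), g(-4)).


-3


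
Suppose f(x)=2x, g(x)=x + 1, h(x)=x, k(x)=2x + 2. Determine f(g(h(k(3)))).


k(3) = 8
h(8) = 8
g(8) = 9
f(9) = 18

18


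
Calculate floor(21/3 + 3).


21/3 = 7
7 + 3 = 10
floor(10) = 10

10


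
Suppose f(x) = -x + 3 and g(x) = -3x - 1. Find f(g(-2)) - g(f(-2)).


f(g(-2)) = -2
g(f(-2)) = -16
Difference = 14

14


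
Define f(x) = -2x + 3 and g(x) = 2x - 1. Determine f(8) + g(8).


f(8) = -13
g(8) = 15
Sum = 2

2


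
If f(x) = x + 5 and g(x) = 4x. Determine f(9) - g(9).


f(9) = 14
g(9) = 36
Difference = -22

-22


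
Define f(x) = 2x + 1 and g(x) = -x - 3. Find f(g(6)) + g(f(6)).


f(g(6)) = -17
g(f(6)) = -16
Sum = -33

-33


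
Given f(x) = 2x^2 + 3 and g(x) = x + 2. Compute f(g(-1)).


g(-1) = 1
f(1) = 2*(1)^2 + 3 = 5

5


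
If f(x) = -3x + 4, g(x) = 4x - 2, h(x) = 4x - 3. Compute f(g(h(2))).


h(2) = 5
g(5) = 18
f(18) = -50

-50


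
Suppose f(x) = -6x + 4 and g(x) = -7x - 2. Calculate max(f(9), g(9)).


f(9) = -50
g(9) = -65
max = -50

-50


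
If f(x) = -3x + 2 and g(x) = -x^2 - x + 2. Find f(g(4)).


g(4) = -18
f(-18) = 56

56


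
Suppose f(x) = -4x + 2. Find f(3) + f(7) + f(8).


f(3) = -10
f(7) = -26
f(8) = -30
Sum = -66

-66


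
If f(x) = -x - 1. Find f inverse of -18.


Solve -x - 1 = -18
x = (-18 + 1) / (-1) = 17

17


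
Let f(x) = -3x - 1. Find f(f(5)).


f(5) = -16
f(-16) = 47

47


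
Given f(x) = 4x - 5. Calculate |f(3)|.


f(3) = 7
|7| = 7

7


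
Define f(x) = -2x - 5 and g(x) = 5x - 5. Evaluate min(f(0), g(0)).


-5


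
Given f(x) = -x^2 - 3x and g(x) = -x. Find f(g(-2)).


-10


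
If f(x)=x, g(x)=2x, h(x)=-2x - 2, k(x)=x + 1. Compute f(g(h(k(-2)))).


k(-2) = -1
h(-1) = 0
g(0) = 0
f(0) = 0

0


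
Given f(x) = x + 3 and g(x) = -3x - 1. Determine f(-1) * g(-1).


f(-1) = 2
g(-1) = 2
Product = 4

4


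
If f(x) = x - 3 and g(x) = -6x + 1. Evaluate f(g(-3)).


g(-3) = 19
f(19) = 16

16


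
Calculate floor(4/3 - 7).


4/3 = 1.3333
1.3333 - 7 = -5.6667
floor(-5.6667) = -6

-6


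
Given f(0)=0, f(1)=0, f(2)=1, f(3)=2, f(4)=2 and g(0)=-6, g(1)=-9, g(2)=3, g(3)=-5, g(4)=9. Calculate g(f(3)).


f(3) = 2
g(2) = 3

3


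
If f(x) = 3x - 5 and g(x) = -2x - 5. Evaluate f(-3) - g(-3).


f(-3) = -14
g(-3) = 1
Difference = -15

-15


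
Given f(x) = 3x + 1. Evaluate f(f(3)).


f(3) = 10
f(10) = 31

31


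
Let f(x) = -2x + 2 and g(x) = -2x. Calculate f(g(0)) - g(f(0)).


f(g(0)) = 2
g(f(0)) = -4
Difference = 6

6


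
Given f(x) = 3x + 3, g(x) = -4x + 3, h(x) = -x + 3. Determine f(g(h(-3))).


h(-3) = 6
g(6) = -21
f(-21) = -60

-60


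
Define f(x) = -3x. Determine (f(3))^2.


f(3) = -9
(-9)^2 = 81

81


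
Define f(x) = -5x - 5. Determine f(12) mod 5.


0


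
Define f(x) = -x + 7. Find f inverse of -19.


Solve -x + 7 = -19
x = (-19 - 7) / (-1) = 26

26


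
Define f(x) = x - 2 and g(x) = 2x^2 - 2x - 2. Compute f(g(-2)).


g(-2) = 10
f(10) = 8

8


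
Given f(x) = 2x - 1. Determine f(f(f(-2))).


f(-2) = -5
f(-5) = -11
f(-11) = -23

-23


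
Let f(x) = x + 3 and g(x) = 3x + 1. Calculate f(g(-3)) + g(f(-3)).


f(g(-3)) = -5
g(f(-3)) = 1
Sum = -4

-4


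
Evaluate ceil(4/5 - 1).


4/5 = 0.8
0.8 - 1 = -0.2
ceil(-0.2) = 0

0


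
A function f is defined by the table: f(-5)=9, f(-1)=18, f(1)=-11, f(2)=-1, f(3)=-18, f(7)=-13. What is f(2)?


Reading from the table at x = 2

-1


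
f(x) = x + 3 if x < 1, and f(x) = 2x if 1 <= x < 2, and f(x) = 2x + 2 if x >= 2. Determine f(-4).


-4 satisfies x < 1
f(-4) = -1

-1


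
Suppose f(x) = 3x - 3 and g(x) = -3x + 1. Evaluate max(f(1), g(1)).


f(1) = 0
g(1) = -2
max = 0

0


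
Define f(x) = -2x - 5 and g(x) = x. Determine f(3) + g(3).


f(3) = -11
g(3) = 3
Sum = -8

-8


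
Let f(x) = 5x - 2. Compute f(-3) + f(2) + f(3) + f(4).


f(-3) = -17
f(2) = 8
f(3) = 13
f(4) = 18
Sum = 22

22


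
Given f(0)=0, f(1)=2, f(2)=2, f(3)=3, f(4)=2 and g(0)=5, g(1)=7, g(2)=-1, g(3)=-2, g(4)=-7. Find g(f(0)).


f(0) = 0
g(0) = 5

5


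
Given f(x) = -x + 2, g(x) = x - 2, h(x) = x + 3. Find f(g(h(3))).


h(3) = 6
g(6) = 4
f(4) = -2

-2


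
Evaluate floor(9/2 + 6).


9/2 = 4.5
4.5 + 6 = 10.5
floor(10.5) = 10

10


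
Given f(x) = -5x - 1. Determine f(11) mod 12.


f(11) = -56
-56 mod 12 = 4

4


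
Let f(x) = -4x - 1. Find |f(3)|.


13


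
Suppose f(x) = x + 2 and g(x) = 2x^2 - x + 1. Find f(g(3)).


g(3) = 16
f(16) = 18

18


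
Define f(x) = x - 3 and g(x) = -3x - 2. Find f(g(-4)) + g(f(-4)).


f(g(-4)) = 7
g(f(-4)) = 19
Sum = 26

26


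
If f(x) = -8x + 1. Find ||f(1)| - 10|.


f(1) = -7
|-7| = 7
|7 - 10| = 3

3


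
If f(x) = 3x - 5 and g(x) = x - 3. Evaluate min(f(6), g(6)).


f(6) = 13
g(6) = 3
min = 3

3


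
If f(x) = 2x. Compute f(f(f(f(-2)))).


f(-2) = -4
f(-4) = -8
f(-8) = -16
f(-16) = -32

-32


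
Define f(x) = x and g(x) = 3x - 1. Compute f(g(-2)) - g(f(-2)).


f(g(-2)) = -7
g(f(-2)) = -7
Difference = 0

0


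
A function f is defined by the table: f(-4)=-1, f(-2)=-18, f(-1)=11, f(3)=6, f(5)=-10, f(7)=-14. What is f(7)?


Reading from the table at x = 7

-14


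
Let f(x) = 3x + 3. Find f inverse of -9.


Solve 3x + 3 = -9
x = (-9 - 3) / 3 = -4

-4


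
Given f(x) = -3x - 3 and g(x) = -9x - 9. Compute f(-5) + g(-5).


f(-5) = 12
g(-5) = 36
Sum = 48

48


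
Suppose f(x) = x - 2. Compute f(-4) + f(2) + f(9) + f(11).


f(-4) = -6
f(2) = 0
f(9) = 7
f(11) = 9
Sum = 10

10


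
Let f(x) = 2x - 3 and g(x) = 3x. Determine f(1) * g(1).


-3


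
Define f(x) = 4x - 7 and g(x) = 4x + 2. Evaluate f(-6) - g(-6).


f(-6) = -31
g(-6) = -22
Difference = -9

-9


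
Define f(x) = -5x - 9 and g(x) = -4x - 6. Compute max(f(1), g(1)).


f(1) = -14
g(1) = -10
max = -10

-10


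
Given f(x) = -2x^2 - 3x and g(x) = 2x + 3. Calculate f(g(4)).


-275


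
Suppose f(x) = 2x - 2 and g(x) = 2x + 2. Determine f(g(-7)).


g(-7) = -12
f(-12) = -26

-26


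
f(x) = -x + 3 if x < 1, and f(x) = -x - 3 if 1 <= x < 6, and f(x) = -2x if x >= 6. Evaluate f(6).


-12


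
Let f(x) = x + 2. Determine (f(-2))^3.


f(-2) = 0
(0)^3 = 0

0


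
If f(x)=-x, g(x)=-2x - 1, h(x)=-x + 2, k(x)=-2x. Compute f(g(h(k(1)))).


k(1) = -2
h(-2) = 4
g(4) = -9
f(-9) = 9

9


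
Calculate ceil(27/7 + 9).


13


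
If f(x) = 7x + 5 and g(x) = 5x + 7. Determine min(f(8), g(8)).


47


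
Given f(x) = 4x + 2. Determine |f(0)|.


f(0) = 2
|2| = 2

2


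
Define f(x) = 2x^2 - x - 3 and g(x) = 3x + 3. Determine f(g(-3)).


g(-3) = -6
f(-6) = 2*(-6)^2 - 1*(-6) - 3 = 75

75


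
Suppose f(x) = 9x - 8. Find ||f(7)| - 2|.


f(7) = 55
|55| = 55
|55 - 2| = 53

53


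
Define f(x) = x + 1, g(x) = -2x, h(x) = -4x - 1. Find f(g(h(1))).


h(1) = -5
g(-5) = 10
f(10) = 11

11


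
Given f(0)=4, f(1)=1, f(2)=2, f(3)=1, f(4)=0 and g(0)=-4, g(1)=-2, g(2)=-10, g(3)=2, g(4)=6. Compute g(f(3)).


f(3) = 1
g(1) = -2

-2


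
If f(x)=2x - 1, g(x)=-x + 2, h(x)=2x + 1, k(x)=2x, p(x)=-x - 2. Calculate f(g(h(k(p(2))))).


p(2) = -4
k(-4) = -8
h(-8) = -15
g(-15) = 17
f(17) = 33

33


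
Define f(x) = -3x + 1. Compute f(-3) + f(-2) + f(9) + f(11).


f(-3) = 10
f(-2) = 7
f(9) = -26
f(11) = -32
Sum = -41

-41


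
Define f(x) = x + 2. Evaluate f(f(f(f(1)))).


f(1) = 3
f(3) = 5
f(5) = 7
f(7) = 9

9


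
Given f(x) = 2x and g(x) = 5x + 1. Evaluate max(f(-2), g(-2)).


f(-2) = -4
g(-2) = -9
max = -4

-4


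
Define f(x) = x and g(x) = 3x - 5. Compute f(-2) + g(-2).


f(-2) = -2
g(-2) = -11
Sum = -13

-13


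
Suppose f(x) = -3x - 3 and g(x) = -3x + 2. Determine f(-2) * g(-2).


f(-2) = 3
g(-2) = 8
Product = 24

24


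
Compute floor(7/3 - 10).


7/3 = 2.3333
2.3333 - 10 = -7.6667
floor(-7.6667) = -8

-8


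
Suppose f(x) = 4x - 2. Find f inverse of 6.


Solve 4x - 2 = 6
x = (6 + 2) / 4 = 2

2


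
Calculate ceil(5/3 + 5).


5/3 = 1.6667
1.6667 + 5 = 6.6667
ceil(6.6667) = 7

7


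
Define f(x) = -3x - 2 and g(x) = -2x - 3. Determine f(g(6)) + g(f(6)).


f(g(6)) = 43
g(f(6)) = 37
Sum = 80

80


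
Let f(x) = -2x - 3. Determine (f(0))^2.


f(0) = -3
(-3)^2 = 9

9


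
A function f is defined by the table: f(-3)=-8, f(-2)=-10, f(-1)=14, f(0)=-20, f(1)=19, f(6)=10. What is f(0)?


Reading from the table at x = 0

-20


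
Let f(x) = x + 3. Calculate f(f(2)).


8


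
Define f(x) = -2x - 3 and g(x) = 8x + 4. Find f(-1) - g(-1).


f(-1) = -1
g(-1) = -4
Difference = 3

3


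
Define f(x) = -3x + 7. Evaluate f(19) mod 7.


f(19) = -50
-50 mod 7 = 6

6


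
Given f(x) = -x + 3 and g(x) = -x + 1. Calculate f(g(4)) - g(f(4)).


4


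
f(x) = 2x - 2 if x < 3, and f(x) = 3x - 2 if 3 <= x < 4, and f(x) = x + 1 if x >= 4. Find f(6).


7


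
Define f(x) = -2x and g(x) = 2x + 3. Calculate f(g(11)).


g(11) = 25
f(25) = -50

-50


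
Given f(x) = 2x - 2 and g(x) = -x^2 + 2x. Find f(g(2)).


g(2) = 0
f(0) = -2

-2


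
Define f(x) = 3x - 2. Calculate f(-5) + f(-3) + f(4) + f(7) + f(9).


26


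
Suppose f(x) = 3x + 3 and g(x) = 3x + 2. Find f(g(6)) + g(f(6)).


f(g(6)) = 63
g(f(6)) = 65
Sum = 128

128


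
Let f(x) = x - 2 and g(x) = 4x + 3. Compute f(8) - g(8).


f(8) = 6
g(8) = 35
Difference = -29

-29


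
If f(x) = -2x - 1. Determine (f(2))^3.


-125


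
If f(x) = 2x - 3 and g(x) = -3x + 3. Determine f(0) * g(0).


-9


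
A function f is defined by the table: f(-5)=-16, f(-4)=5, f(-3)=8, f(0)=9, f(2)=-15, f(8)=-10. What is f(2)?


-15


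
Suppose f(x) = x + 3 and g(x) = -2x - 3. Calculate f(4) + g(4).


f(4) = 7
g(4) = -11
Sum = -4

-4


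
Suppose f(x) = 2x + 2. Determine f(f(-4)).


f(-4) = -6
f(-6) = -10

-10


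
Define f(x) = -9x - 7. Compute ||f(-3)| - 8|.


f(-3) = 20
|20| = 20
|20 - 8| = 12

12


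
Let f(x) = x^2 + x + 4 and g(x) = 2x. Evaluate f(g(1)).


g(1) = 2
f(2) = 1*(2)^2 + 1*(2) + 4 = 10

10


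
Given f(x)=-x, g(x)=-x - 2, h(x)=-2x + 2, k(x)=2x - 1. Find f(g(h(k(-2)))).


14


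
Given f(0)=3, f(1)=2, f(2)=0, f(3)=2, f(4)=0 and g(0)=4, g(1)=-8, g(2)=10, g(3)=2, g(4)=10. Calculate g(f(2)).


f(2) = 0
g(0) = 4

4


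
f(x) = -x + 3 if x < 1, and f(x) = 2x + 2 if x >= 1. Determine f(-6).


-6 satisfies x < 1
f(-6) = 9

9


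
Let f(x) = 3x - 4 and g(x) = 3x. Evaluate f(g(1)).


g(1) = 3
f(3) = 5

5


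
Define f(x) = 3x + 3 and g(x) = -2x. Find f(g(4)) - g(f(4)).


f(g(4)) = -21
g(f(4)) = -30
Difference = 9

9


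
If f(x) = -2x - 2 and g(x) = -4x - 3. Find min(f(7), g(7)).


f(7) = -16
g(7) = -31
min = -31

-31


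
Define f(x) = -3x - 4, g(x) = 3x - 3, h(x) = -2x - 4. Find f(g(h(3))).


h(3) = -10
g(-10) = -33
f(-33) = 95

95


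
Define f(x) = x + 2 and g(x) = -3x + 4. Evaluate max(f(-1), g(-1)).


f(-1) = 1
g(-1) = 7
max = 7

7


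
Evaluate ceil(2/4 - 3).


2/4 = 0.5
0.5 - 3 = -2.5
ceil(-2.5) = -2

-2


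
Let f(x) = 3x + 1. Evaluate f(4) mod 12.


1


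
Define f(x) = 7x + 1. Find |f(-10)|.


f(-10) = -69
|-69| = 69

69


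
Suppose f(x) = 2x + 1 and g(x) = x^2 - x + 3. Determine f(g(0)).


g(0) = 3
f(3) = 7

7


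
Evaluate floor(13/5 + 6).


13/5 = 2.6
2.6 + 6 = 8.6
floor(8.6) = 8

8


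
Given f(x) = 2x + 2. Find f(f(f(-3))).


f(-3) = -4
f(-4) = -6
f(-6) = -10

-10


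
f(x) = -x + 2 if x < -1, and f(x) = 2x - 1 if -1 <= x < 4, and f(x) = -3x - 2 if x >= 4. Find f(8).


-26


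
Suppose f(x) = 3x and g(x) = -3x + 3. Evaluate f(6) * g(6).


f(6) = 18
g(6) = -15
Product = -270

-270


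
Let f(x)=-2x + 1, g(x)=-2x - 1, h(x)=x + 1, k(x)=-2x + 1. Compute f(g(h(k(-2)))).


k(-2) = 5
h(5) = 6
g(6) = -13
f(-13) = 27

27


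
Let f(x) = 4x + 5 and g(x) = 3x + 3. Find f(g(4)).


g(4) = 15
f(15) = 65

65


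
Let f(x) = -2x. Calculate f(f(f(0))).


f(0) = 0
f(0) = 0
f(0) = 0

0


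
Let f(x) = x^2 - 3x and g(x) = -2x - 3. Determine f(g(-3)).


g(-3) = 3
f(3) = 1*(3)^2 - 3*(3) = 0

0


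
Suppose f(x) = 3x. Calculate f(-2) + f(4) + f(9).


f(-2) = -6
f(4) = 12
f(9) = 27
Sum = 33

33


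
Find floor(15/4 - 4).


15/4 = 3.75
3.75 - 4 = -0.25
floor(-0.25) = -1

-1


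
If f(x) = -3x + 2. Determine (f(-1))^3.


f(-1) = 5
(5)^3 = 125

125


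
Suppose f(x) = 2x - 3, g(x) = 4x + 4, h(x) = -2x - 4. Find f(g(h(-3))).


h(-3) = 2
g(2) = 12
f(12) = 21

21


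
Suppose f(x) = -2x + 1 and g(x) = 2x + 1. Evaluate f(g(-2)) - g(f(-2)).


f(g(-2)) = 7
g(f(-2)) = 11
Difference = -4

-4


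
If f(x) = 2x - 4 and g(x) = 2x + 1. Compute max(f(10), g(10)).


21


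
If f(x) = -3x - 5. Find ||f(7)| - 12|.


f(7) = -26
|-26| = 26
|26 - 12| = 14

14


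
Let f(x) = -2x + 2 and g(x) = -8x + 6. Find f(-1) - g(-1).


f(-1) = 4
g(-1) = 14
Difference = -10

-10


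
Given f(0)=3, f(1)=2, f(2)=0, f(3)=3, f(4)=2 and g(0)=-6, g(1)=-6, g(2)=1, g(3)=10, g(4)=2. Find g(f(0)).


f(0) = 3
g(3) = 10

10


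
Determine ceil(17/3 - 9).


17/3 = 5.6667
5.6667 - 9 = -3.3333
ceil(-3.3333) = -3

-3


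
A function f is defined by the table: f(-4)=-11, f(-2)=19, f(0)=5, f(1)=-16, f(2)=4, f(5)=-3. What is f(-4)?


Reading from the table at x = -4

-11


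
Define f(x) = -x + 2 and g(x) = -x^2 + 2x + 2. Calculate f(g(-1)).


g(-1) = -1
f(-1) = 3

3


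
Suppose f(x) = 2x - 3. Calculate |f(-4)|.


f(-4) = -11
|-11| = 11

11


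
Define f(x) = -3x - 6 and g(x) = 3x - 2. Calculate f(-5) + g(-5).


-8


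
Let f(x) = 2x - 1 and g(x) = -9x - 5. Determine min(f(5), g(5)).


-50


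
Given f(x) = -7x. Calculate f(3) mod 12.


3


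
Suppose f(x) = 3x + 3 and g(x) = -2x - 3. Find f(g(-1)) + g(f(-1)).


f(g(-1)) = 0
g(f(-1)) = -3
Sum = -3

-3


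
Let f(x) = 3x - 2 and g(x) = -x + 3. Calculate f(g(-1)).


g(-1) = 4
f(4) = 10

10


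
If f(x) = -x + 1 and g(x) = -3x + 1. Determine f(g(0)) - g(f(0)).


2


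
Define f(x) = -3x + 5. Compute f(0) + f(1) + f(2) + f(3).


f(0) = 5
f(1) = 2
f(2) = -1
f(3) = -4
Sum = 2

2


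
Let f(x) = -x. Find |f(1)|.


f(1) = -1
|-1| = 1

1


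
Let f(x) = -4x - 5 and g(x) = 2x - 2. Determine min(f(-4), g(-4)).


-10


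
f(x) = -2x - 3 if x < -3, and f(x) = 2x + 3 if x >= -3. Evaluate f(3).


3 satisfies x >= -3
f(3) = 9

9


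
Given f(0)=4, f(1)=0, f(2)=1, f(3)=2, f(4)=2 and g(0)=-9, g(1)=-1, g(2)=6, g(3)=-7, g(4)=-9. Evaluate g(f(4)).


f(4) = 2
g(2) = 6

6


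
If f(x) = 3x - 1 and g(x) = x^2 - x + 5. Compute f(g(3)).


g(3) = 11
f(11) = 32

32


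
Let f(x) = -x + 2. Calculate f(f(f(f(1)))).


f(1) = 1
f(1) = 1
f(1) = 1
f(1) = 1

1


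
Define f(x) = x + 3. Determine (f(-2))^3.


f(-2) = 1
(1)^3 = 1

1


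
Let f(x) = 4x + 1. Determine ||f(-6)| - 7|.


f(-6) = -23
|-23| = 23
|23 - 7| = 16

16


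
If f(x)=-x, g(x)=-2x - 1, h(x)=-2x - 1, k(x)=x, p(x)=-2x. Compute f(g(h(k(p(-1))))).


p(-1) = 2
k(2) = 2
h(2) = -5
g(-5) = 9
f(9) = -9

-9


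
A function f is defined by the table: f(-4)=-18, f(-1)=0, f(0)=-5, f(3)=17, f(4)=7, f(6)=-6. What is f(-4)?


Reading from the table at x = -4

-18


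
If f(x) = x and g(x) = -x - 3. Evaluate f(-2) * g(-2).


f(-2) = -2
g(-2) = -1
Product = 2

2


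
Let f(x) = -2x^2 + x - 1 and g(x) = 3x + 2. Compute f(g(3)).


g(3) = 11
f(11) = (-2)*(11)^2 + 1*(11) - 1 = -232

-232


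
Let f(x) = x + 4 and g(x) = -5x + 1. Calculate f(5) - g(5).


f(5) = 9
g(5) = -24
Difference = 33

33


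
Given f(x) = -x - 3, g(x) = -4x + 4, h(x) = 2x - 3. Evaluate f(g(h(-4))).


-51


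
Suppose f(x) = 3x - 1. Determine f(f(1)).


5


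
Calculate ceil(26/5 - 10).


26/5 = 5.2
5.2 - 10 = -4.8
ceil(-4.8) = -4

-4


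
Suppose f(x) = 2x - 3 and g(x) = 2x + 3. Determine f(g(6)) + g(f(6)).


f(g(6)) = 27
g(f(6)) = 21
Sum = 48

48


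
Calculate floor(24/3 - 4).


24/3 = 8
8 - 4 = 4
floor(4) = 4

4


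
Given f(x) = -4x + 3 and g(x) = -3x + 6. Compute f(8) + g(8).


f(8) = -29
g(8) = -18
Sum = -47

-47


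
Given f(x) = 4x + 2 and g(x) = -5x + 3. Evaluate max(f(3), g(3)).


f(3) = 14
g(3) = -12
max = 14

14


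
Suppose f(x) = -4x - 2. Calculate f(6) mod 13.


f(6) = -26
-26 mod 13 = 0

0


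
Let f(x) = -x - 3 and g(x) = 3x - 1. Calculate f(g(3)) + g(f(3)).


f(g(3)) = -11
g(f(3)) = -19
Sum = -30

-30


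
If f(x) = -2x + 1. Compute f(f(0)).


-1


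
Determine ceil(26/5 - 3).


26/5 = 5.2
5.2 - 3 = 2.2
ceil(2.2) = 3

3


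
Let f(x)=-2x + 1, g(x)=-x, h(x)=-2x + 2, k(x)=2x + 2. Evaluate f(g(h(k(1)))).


k(1) = 4
h(4) = -6
g(-6) = 6
f(6) = -11

-11


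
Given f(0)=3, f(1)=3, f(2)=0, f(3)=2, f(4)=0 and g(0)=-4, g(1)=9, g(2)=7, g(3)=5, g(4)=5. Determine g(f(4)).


-4


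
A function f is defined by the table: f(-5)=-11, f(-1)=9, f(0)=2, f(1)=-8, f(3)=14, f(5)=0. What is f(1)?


Reading from the table at x = 1

-8


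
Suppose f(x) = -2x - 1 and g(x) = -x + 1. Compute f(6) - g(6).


-8


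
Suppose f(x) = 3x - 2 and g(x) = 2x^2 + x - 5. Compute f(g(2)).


g(2) = 5
f(5) = 13

13


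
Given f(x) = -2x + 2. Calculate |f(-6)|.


f(-6) = 14
|14| = 14

14


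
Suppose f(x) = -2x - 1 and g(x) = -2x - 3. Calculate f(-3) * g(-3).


15


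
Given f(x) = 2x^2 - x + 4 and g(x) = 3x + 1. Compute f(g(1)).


g(1) = 4
f(4) = 2*(4)^2 - 1*(4) + 4 = 32

32


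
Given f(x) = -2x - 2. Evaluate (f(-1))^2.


0


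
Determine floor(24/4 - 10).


24/4 = 6
6 - 10 = -4
floor(-4) = -4

-4


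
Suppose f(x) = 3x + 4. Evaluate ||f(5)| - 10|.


9


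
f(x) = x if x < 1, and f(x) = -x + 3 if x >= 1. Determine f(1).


1 satisfies x >= 1
f(1) = 2

2


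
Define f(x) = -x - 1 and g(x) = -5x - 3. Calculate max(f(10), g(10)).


f(10) = -11
g(10) = -53
max = -11

-11


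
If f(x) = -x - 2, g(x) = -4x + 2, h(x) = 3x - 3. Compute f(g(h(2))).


h(2) = 3
g(3) = -10
f(-10) = 8

8


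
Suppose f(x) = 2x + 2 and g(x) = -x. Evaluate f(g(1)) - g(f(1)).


f(g(1)) = 0
g(f(1)) = -4
Difference = 4

4


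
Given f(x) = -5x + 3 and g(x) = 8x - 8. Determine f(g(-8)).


g(-8) = -72
f(-72) = 363

363


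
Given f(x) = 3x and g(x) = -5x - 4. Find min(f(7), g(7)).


-39


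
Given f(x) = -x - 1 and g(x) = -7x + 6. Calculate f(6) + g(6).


f(6) = -7
g(6) = -36
Sum = -43

-43


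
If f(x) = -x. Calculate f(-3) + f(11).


f(-3) = 3
f(11) = -11
Sum = -8

-8


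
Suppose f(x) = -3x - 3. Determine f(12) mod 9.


f(12) = -39
-39 mod 9 = 6

6


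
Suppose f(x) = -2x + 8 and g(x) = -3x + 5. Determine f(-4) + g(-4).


f(-4) = 16
g(-4) = 17
Sum = 33

33


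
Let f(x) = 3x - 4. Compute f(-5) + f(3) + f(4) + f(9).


f(-5) = -19
f(3) = 5
f(4) = 8
f(9) = 23
Sum = 17

17


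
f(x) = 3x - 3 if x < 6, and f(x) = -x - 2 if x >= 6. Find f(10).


10 satisfies x >= 6
f(10) = -12

-12


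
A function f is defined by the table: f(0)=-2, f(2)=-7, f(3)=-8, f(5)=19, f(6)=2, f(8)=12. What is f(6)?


Reading from the table at x = 6

2


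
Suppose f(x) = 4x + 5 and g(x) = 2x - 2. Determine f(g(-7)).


g(-7) = -16
f(-16) = -59

-59


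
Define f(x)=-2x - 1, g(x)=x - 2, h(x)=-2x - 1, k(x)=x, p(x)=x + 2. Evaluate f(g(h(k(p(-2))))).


5


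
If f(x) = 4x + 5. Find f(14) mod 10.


1


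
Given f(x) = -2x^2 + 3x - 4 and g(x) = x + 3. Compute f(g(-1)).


g(-1) = 2
f(2) = (-2)*(2)^2 + 3*(2) - 4 = -6

-6


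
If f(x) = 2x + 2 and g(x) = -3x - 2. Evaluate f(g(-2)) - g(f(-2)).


f(g(-2)) = 10
g(f(-2)) = 4
Difference = 6

6


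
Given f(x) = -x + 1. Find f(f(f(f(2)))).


f(2) = -1
f(-1) = 2
f(2) = -1
f(-1) = 2

2


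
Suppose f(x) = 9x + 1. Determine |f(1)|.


f(1) = 10
|10| = 10

10


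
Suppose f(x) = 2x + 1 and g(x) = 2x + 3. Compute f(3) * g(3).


f(3) = 7
g(3) = 9
Product = 63

63


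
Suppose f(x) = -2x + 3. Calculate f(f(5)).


f(5) = -7
f(-7) = 17

17


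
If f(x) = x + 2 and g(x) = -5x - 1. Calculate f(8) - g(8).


51


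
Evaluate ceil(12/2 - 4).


12/2 = 6
6 - 4 = 2
ceil(2) = 2

2


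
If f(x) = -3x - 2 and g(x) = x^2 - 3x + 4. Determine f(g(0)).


g(0) = 4
f(4) = -14

-14


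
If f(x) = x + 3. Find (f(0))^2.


f(0) = 3
(3)^2 = 9

9


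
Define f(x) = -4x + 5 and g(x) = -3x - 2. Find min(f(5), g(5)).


-17


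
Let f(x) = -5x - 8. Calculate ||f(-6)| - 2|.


20


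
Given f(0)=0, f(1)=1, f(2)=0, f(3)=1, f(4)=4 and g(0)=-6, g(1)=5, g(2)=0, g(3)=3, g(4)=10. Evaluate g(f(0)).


f(0) = 0
g(0) = -6

-6


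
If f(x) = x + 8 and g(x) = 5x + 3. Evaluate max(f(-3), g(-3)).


f(-3) = 5
g(-3) = -12
max = 5

5


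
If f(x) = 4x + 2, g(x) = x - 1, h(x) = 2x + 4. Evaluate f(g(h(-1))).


h(-1) = 2
g(2) = 1
f(1) = 6

6


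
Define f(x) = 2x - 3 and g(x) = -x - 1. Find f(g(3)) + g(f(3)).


-15


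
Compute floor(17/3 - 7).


17/3 = 5.6667
5.6667 - 7 = -1.3333
floor(-1.3333) = -2

-2


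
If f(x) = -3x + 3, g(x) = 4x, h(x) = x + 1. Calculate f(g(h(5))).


h(5) = 6
g(6) = 24
f(24) = -69

-69


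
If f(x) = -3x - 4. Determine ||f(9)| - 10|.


f(9) = -31
|-31| = 31
|31 - 10| = 21

21


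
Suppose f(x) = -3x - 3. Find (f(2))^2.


f(2) = -9
(-9)^2 = 81

81


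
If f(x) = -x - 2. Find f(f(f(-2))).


0


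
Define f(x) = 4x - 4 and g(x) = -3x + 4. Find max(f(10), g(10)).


36


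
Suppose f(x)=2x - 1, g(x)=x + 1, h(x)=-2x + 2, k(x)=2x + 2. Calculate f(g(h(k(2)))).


k(2) = 6
h(6) = -10
g(-10) = -9
f(-9) = -19

-19


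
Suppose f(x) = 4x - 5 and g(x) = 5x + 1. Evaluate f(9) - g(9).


-15


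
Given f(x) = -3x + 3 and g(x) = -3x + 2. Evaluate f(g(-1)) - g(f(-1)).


f(g(-1)) = -12
g(f(-1)) = -16
Difference = 4

4


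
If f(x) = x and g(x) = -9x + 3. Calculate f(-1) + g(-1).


11


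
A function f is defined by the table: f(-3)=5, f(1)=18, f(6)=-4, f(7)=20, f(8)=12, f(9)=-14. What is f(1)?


Reading from the table at x = 1

18


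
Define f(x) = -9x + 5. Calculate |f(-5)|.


f(-5) = 50
|50| = 50

50


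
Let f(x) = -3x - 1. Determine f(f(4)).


f(4) = -13
f(-13) = 38

38


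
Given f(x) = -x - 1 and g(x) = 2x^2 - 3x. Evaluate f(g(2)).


g(2) = 2
f(2) = -3

-3


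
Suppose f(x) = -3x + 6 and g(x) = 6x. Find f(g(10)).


g(10) = 60
f(60) = -174

-174


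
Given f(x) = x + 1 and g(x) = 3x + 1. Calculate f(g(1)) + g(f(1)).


f(g(1)) = 5
g(f(1)) = 7
Sum = 12

12


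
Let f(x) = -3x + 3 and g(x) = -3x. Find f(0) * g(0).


0


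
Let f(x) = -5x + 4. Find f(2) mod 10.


f(2) = -6
-6 mod 10 = 4

4


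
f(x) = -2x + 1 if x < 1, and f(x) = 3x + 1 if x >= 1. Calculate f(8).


8 satisfies x >= 1
f(8) = 25

25


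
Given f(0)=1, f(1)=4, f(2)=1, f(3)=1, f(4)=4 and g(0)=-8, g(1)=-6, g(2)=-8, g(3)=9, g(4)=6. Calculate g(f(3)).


f(3) = 1
g(1) = -6

-6


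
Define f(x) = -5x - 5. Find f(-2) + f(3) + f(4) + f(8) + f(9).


f(-2) = 5
f(3) = -20
f(4) = -25
f(8) = -45
f(9) = -50
Sum = -135

-135


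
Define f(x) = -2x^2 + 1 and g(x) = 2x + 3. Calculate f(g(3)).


-161


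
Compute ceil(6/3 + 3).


5


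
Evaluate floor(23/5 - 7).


23/5 = 4.6
4.6 - 7 = -2.4
floor(-2.4) = -3

-3


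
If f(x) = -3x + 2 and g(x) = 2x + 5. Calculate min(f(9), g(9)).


-25


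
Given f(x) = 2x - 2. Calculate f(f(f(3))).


10


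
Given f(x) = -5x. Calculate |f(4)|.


f(4) = -20
|-20| = 20

20


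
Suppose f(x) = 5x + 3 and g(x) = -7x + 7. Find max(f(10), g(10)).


f(10) = 53
g(10) = -63
max = 53

53


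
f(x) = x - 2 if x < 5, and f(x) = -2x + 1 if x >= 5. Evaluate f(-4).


-4 satisfies x < 5
f(-4) = -6

-6


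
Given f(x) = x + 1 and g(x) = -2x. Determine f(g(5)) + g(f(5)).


f(g(5)) = -9
g(f(5)) = -12
Sum = -21

-21


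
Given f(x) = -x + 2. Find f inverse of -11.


13


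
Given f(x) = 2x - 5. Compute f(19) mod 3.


f(19) = 33
33 mod 3 = 0

0


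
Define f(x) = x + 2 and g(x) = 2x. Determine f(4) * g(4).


f(4) = 6
g(4) = 8
Product = 48

48


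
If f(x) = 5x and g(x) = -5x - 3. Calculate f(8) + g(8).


-3


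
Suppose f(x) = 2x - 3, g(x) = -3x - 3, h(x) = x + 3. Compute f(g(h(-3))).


h(-3) = 0
g(0) = -3
f(-3) = -9

-9


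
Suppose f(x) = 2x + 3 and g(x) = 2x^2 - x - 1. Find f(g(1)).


g(1) = 0
f(0) = 3

3


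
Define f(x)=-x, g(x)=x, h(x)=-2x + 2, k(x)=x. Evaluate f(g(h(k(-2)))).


-6


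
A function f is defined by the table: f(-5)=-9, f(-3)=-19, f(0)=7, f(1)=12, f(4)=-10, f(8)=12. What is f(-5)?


Reading from the table at x = -5

-9


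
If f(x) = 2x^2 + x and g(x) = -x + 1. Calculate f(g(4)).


15


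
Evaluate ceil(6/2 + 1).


6/2 = 3
3 + 1 = 4
ceil(4) = 4

4


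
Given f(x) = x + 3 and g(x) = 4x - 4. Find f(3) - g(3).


-2


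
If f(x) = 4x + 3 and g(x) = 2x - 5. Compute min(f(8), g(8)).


f(8) = 35
g(8) = 11
min = 11

11


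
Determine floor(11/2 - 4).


11/2 = 5.5
5.5 - 4 = 1.5
floor(1.5) = 1

1


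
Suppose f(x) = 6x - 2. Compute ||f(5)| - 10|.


f(5) = 28
|28| = 28
|28 - 10| = 18

18


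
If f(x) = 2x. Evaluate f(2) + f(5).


f(2) = 4
f(5) = 10
Sum = 14

14


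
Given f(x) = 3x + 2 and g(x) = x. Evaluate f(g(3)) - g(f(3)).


0


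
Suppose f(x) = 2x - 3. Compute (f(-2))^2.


f(-2) = -7
(-7)^2 = 49

49


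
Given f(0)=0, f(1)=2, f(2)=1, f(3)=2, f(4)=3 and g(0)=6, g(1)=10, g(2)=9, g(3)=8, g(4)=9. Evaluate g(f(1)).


f(1) = 2
g(2) = 9

9


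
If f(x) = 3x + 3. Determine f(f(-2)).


f(-2) = -3
f(-3) = -6

-6


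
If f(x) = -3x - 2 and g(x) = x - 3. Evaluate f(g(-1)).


g(-1) = -4
f(-4) = 10

10


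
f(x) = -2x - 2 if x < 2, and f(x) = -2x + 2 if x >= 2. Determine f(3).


-4


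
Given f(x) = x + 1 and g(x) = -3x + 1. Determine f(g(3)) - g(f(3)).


f(g(3)) = -7
g(f(3)) = -11
Difference = 4

4


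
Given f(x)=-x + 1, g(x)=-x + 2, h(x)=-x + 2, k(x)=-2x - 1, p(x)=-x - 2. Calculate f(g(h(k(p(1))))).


-4


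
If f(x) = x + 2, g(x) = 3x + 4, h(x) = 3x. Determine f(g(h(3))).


h(3) = 9
g(9) = 31
f(31) = 33

33


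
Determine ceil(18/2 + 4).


18/2 = 9
9 + 4 = 13
ceil(13) = 13

13


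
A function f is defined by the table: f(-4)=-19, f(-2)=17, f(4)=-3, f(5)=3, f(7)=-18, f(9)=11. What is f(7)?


Reading from the table at x = 7

-18
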